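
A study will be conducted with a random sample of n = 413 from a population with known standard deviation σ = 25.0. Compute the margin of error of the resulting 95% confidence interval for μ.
Margin of error = 2.41

Margin of error = z* · σ/√n
= 1.960 · 25.0/√413
= 1.960 · 25.0/20.3224
= 2.41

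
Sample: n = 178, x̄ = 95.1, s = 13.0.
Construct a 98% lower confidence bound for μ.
μ ≥ 93.08

Lower bound (one-sided):
t* = 2.069 (one-sided for 98%)
Lower bound = x̄ - t* · s/√n = 95.1 - 2.069 · 13.0/√178 = 93.08

We are 98% confident that μ ≥ 93.08.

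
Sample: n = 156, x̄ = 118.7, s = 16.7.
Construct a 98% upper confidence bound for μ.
μ ≤ 121.47

Upper bound (one-sided):
t* = 2.071 (one-sided for 98%)
Upper bound = x̄ + t* · s/√n = 118.7 + 2.071 · 16.7/√156 = 121.47

We are 98% confident that μ ≤ 121.47.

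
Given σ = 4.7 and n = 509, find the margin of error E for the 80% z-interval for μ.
Margin of error = 0.27

Margin of error = z* · σ/√n
= 1.282 · 4.7/√509
= 1.282 · 4.7/22.5610
= 0.27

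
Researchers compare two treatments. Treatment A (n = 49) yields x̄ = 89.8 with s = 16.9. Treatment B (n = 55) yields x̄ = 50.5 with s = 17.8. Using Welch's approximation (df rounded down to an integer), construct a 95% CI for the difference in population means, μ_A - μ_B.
(32.55, 46.05)

Difference: x̄₁ - x̄₂ = 39.30
SE = √(s₁²/n₁ + s₂²/n₂) = √(16.9²/49 + 17.8²/55) = 3.4043
df = 101.57 → 101 (Welch–Satterthwaite, rounded down)
t* = 1.984

CI: 39.30 ± 1.984 · 3.4043 = 39.30 ± 6.75 = (32.55, 46.05)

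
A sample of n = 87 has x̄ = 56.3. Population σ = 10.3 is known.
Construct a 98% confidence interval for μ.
(53.73, 58.87)

z-interval (σ known):
z* = 2.326 for 98% confidence

Margin of error = z* · σ/√n = 2.326 · 10.3/√87 = 2.57

CI: (56.3 - 2.57, 56.3 + 2.57) = (53.73, 58.87)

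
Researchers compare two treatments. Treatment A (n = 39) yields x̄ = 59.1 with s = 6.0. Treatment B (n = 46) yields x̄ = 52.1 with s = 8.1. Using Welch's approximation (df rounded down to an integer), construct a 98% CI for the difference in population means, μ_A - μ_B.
(3.36, 10.64)

Difference: x̄₁ - x̄₂ = 7.00
SE = √(s₁²/n₁ + s₂²/n₂) = √(6.0²/39 + 8.1²/46) = 1.5328
df = 81.61 → 81 (Welch–Satterthwaite, rounded down)
t* = 2.373

CI: 7.00 ± 2.373 · 1.5328 = 7.00 ± 3.64 = (3.36, 10.64)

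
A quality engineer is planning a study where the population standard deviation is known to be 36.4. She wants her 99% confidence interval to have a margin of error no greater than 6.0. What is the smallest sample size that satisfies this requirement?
n ≥ 245

For margin E ≤ 6.0:
n ≥ (z* · σ / E)²
n ≥ (2.576 · 36.4 / 6.0)²
n ≥ 244.23

Minimum n = 245 (rounding up)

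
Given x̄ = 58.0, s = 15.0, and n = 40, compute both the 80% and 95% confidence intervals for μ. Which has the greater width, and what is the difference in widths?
95% CI is wider by 3.41

df = 39
80% CI: t* = 1.304, (54.91, 61.09), width = 2 · t* · s/√n = 6.19
95% CI: t* = 2.023, (53.20, 62.80), width = 2 · t* · s/√n = 9.60

The 95% CI is wider by 9.60 - 6.19 = 3.41.
Higher confidence requires a wider interval.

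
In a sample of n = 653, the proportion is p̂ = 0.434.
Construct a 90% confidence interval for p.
(0.402, 0.466)

Proportion CI:
SE = √(p̂(1-p̂)/n) = √(0.434 · 0.566 / 653) = 0.01940

z* = 1.645
Margin = z* · SE = 1.645 · 0.01940 = 0.0319

CI: 0.434 ± 0.0319 = (0.402, 0.466)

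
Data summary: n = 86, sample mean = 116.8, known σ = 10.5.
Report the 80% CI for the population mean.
(115.35, 118.25)

z-interval (σ known):
z* = 1.282 for 80% confidence

Margin of error = z* · σ/√n = 1.282 · 10.5/√86 = 1.45

CI: (116.8 - 1.45, 116.8 + 1.45) = (115.35, 118.25)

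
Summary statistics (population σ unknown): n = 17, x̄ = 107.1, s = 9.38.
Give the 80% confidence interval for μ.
(104.06, 110.14)

t-interval (σ unknown):
df = n - 1 = 16
t* = 1.337 for 80% confidence

Margin of error = t* · s/√n = 1.337 · 9.38/√17 = 3.04

CI: (104.06, 110.14)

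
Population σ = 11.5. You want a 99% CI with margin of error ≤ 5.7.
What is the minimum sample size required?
n ≥ 28

For margin E ≤ 5.7:
n ≥ (z* · σ / E)²
n ≥ (2.576 · 11.5 / 5.7)²
n ≥ 27.01

Minimum n = 28 (rounding up)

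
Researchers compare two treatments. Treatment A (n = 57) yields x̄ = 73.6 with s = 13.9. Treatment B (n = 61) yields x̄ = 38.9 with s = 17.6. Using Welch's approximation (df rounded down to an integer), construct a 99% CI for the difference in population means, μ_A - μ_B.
(27.08, 42.32)

Difference: x̄₁ - x̄₂ = 34.70
SE = √(s₁²/n₁ + s₂²/n₂) = √(13.9²/57 + 17.6²/61) = 2.9099
df = 112.93 → 112 (Welch–Satterthwaite, rounded down)
t* = 2.620

CI: 34.70 ± 2.620 · 2.9099 = 34.70 ± 7.62 = (27.08, 42.32)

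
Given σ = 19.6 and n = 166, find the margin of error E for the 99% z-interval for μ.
Margin of error = 3.92

Margin of error = z* · σ/√n
= 2.576 · 19.6/√166
= 2.576 · 19.6/12.8841
= 3.92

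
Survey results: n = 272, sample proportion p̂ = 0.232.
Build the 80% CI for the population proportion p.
(0.199, 0.265)

Proportion CI:
SE = √(p̂(1-p̂)/n) = √(0.232 · 0.768 / 272) = 0.02559

z* = 1.282
Margin = z* · SE = 1.282 · 0.02559 = 0.0328

CI: 0.232 ± 0.0328 = (0.199, 0.265)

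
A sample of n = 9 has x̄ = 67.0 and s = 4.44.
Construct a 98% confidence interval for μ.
(62.71, 71.29)

t-interval (σ unknown):
df = n - 1 = 8
t* = 2.896 for 98% confidence

Margin of error = t* · s/√n = 2.896 · 4.44/√9 = 4.29

CI: (62.71, 71.29)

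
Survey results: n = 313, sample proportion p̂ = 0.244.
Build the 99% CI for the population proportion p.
(0.181, 0.307)

Proportion CI:
SE = √(p̂(1-p̂)/n) = √(0.244 · 0.756 / 313) = 0.02428

z* = 2.576
Margin = z* · SE = 2.576 · 0.02428 = 0.0625

CI: 0.244 ± 0.0625 = (0.181, 0.307)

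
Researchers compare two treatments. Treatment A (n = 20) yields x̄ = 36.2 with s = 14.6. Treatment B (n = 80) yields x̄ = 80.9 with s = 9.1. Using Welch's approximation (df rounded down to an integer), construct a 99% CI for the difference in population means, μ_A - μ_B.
(-54.34, -35.06)

Difference: x̄₁ - x̄₂ = -44.70
SE = √(s₁²/n₁ + s₂²/n₂) = √(14.6²/20 + 9.1²/80) = 3.4195
df = 22.82 → 22 (Welch–Satterthwaite, rounded down)
t* = 2.819

CI: -44.70 ± 2.819 · 3.4195 = -44.70 ± 9.64 = (-54.34, -35.06)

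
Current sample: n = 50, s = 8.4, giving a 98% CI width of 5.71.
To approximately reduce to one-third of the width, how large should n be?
n ≈ 450

CI width ∝ 1/√n
To reduce width by factor 3, need √n to grow by 3 → need 3² = 9 times as many samples.

Current: n = 50, width = 5.71
New: n = 450, width ≈ 1.85

Width reduced by factor of 5.71/1.85 = 3.09.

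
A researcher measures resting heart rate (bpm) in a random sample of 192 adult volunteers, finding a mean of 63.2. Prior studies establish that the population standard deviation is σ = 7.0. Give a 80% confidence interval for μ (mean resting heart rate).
(62.55, 63.85)

z-interval (σ known):
z* = 1.282 for 80% confidence

Margin of error = z* · σ/√n = 1.282 · 7.0/√192 = 0.65

CI: (63.2 - 0.65, 63.2 + 0.65) = (62.55, 63.85)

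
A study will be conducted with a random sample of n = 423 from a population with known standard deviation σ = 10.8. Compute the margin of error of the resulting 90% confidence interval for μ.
Margin of error = 0.86

Margin of error = z* · σ/√n
= 1.645 · 10.8/√423
= 1.645 · 10.8/20.5670
= 0.86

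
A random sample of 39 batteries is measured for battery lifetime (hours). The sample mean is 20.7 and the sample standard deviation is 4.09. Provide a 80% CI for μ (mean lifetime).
(19.85, 21.55)

t-interval (σ unknown):
df = n - 1 = 38
t* = 1.304 for 80% confidence

Margin of error = t* · s/√n = 1.304 · 4.09/√39 = 0.85

CI: (19.85, 21.55)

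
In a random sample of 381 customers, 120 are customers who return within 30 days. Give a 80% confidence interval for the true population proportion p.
(0.284, 0.345)

Proportion CI:
p̂ = 120/381 = 0.31496
SE = √(p̂(1-p̂)/n) = √(0.31496 · 0.68504 / 381) = 0.02380

z* = 1.282
Margin = z* · SE = 1.282 · 0.02380 = 0.0305

CI: 0.31496 ± 0.0305 = (0.284, 0.345)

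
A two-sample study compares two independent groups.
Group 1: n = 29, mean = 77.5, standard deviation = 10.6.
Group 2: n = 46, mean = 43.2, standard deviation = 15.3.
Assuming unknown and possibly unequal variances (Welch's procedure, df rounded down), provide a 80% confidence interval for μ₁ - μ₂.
(30.43, 38.17)

Difference: x̄₁ - x̄₂ = 34.30
SE = √(s₁²/n₁ + s₂²/n₂) = √(10.6²/29 + 15.3²/46) = 2.9939
df = 72.28 → 72 (Welch–Satterthwaite, rounded down)
t* = 1.293

CI: 34.30 ± 1.293 · 2.9939 = 34.30 ± 3.87 = (30.43, 38.17)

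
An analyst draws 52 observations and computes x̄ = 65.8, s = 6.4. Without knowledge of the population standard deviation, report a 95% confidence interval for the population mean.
(64.02, 67.58)

t-interval (σ unknown):
df = n - 1 = 51
t* = 2.008 for 95% confidence

Margin of error = t* · s/√n = 2.008 · 6.4/√52 = 1.78

CI: (64.02, 67.58)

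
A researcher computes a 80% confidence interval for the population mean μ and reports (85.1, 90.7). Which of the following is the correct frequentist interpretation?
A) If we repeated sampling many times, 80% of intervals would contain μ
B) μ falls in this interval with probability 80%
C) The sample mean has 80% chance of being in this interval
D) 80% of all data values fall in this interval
A

A) Correct — this is the frequentist long-run coverage interpretation.
B) Wrong — μ is fixed; the randomness lives in the interval, not in μ.
C) Wrong — x̄ is observed and sits in the interval by construction.
D) Wrong — a CI is about the parameter μ, not individual data values.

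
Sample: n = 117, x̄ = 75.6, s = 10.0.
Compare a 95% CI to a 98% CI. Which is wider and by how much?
98% CI is wider by 0.70

df = 116
95% CI: t* = 1.981, (73.77, 77.43), width = 2 · t* · s/√n = 3.66
98% CI: t* = 2.359, (73.42, 77.78), width = 2 · t* · s/√n = 4.36

The 98% CI is wider by 4.36 - 3.66 = 0.70.
Higher confidence requires a wider interval.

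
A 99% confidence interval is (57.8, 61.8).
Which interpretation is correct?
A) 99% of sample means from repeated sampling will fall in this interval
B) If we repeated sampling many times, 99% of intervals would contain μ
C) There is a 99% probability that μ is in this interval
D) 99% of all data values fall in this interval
B

A) Wrong — coverage applies to intervals containing μ, not to future x̄ values.
B) Correct — this is the frequentist long-run coverage interpretation.
C) Wrong — μ is fixed; the randomness lives in the interval, not in μ.
D) Wrong — a CI is about the parameter μ, not individual data values.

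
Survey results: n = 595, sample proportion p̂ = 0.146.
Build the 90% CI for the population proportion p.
(0.122, 0.170)

Proportion CI:
SE = √(p̂(1-p̂)/n) = √(0.146 · 0.854 / 595) = 0.01448

z* = 1.645
Margin = z* · SE = 1.645 · 0.01448 = 0.0238

CI: 0.146 ± 0.0238 = (0.122, 0.170)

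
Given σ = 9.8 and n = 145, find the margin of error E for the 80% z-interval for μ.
Margin of error = 1.04

Margin of error = z* · σ/√n
= 1.282 · 9.8/√145
= 1.282 · 9.8/12.0416
= 1.04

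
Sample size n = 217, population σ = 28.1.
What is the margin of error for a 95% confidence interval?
Margin of error = 3.74

Margin of error = z* · σ/√n
= 1.960 · 28.1/√217
= 1.960 · 28.1/14.7309
= 3.74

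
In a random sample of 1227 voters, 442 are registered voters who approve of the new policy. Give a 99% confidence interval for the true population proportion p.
(0.325, 0.396)

Proportion CI:
p̂ = 442/1227 = 0.36023
SE = √(p̂(1-p̂)/n) = √(0.36023 · 0.63977 / 1227) = 0.01371

z* = 2.576
Margin = z* · SE = 2.576 · 0.01371 = 0.0353

CI: 0.36023 ± 0.0353 = (0.325, 0.396)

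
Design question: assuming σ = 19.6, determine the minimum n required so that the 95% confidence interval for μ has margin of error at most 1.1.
n ≥ 1220

For margin E ≤ 1.1:
n ≥ (z* · σ / E)²
n ≥ (1.960 · 19.6 / 1.1)²
n ≥ 1219.66

Minimum n = 1220 (rounding up)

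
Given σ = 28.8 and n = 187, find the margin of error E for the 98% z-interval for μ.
Margin of error = 4.90

Margin of error = z* · σ/√n
= 2.326 · 28.8/√187
= 2.326 · 28.8/13.6748
= 4.90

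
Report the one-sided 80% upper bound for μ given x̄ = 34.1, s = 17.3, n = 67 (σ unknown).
μ ≤ 35.89

Upper bound (one-sided):
t* = 0.847 (one-sided for 80%)
Upper bound = x̄ + t* · s/√n = 34.1 + 0.847 · 17.3/√67 = 35.89

We are 80% confident that μ ≤ 35.89.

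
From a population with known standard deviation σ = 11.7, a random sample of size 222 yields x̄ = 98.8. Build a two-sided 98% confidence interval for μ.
(96.97, 100.63)

z-interval (σ known):
z* = 2.326 for 98% confidence

Margin of error = z* · σ/√n = 2.326 · 11.7/√222 = 1.83

CI: (98.8 - 1.83, 98.8 + 1.83) = (96.97, 100.63)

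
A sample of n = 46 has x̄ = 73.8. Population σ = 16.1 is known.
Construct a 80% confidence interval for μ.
(70.76, 76.84)

z-interval (σ known):
z* = 1.282 for 80% confidence

Margin of error = z* · σ/√n = 1.282 · 16.1/√46 = 3.04

CI: (73.8 - 3.04, 73.8 + 3.04) = (70.76, 76.84)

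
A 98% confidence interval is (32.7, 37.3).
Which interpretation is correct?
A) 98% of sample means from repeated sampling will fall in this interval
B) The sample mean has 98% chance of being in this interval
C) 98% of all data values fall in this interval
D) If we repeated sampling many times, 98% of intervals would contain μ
D

A) Wrong — coverage applies to intervals containing μ, not to future x̄ values.
B) Wrong — x̄ is observed and sits in the interval by construction.
C) Wrong — a CI is about the parameter μ, not individual data values.
D) Correct — this is the frequentist long-run coverage interpretation.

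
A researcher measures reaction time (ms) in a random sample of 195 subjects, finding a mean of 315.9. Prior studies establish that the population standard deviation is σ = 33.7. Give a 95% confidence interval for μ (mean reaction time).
(311.17, 320.63)

z-interval (σ known):
z* = 1.960 for 95% confidence

Margin of error = z* · σ/√n = 1.960 · 33.7/√195 = 4.73

CI: (315.9 - 4.73, 315.9 + 4.73) = (311.17, 320.63)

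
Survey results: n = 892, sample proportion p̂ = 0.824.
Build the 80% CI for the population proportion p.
(0.808, 0.840)

Proportion CI:
SE = √(p̂(1-p̂)/n) = √(0.824 · 0.176 / 892) = 0.01275

z* = 1.282
Margin = z* · SE = 1.282 · 0.01275 = 0.0163

CI: 0.824 ± 0.0163 = (0.808, 0.840)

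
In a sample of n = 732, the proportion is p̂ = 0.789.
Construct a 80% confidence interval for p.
(0.770, 0.808)

Proportion CI:
SE = √(p̂(1-p̂)/n) = √(0.789 · 0.211 / 732) = 0.01508

z* = 1.282
Margin = z* · SE = 1.282 · 0.01508 = 0.0193

CI: 0.789 ± 0.0193 = (0.770, 0.808)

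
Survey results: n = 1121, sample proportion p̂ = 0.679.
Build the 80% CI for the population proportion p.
(0.661, 0.697)

Proportion CI:
SE = √(p̂(1-p̂)/n) = √(0.679 · 0.321 / 1121) = 0.01394

z* = 1.282
Margin = z* · SE = 1.282 · 0.01394 = 0.0179

CI: 0.679 ± 0.0179 = (0.661, 0.697)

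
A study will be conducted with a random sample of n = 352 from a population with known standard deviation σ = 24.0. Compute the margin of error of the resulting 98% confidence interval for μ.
Margin of error = 2.98

Margin of error = z* · σ/√n
= 2.326 · 24.0/√352
= 2.326 · 24.0/18.7617
= 2.98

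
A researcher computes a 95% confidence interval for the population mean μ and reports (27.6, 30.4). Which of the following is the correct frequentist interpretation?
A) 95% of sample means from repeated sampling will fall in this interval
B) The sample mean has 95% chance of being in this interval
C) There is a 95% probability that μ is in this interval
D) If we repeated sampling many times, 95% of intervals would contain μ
D

A) Wrong — coverage applies to intervals containing μ, not to future x̄ values.
B) Wrong — x̄ is observed and sits in the interval by construction.
C) Wrong — μ is fixed; the randomness lives in the interval, not in μ.
D) Correct — this is the frequentist long-run coverage interpretation.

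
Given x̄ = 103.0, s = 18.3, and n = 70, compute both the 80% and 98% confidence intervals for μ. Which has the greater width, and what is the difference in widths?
98% CI is wider by 4.76

df = 69
80% CI: t* = 1.294, (100.17, 105.83), width = 2 · t* · s/√n = 5.66
98% CI: t* = 2.382, (97.79, 108.21), width = 2 · t* · s/√n = 10.42

The 98% CI is wider by 10.42 - 5.66 = 4.76.
Higher confidence requires a wider interval.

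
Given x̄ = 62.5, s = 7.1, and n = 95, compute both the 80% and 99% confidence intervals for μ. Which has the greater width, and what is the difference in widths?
99% CI is wider by 1.95

df = 94
80% CI: t* = 1.291, (61.56, 63.44), width = 2 · t* · s/√n = 1.88
99% CI: t* = 2.629, (60.58, 64.42), width = 2 · t* · s/√n = 3.83

The 99% CI is wider by 3.83 - 1.88 = 1.95.
Higher confidence requires a wider interval.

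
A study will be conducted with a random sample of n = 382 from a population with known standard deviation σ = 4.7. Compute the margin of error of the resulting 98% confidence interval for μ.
Margin of error = 0.56

Margin of error = z* · σ/√n
= 2.326 · 4.7/√382
= 2.326 · 4.7/19.5448
= 0.56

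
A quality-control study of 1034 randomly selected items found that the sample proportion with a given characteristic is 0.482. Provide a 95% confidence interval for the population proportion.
(0.452, 0.512)

Proportion CI:
SE = √(p̂(1-p̂)/n) = √(0.482 · 0.518 / 1034) = 0.01554

z* = 1.960
Margin = z* · SE = 1.960 · 0.01554 = 0.0305

CI: 0.482 ± 0.0305 = (0.452, 0.512)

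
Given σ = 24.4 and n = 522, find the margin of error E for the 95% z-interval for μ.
Margin of error = 2.09

Margin of error = z* · σ/√n
= 1.960 · 24.4/√522
= 1.960 · 24.4/22.8473
= 2.09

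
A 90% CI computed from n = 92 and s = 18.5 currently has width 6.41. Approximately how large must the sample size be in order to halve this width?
n ≈ 368

CI width ∝ 1/√n
To reduce width by factor 2, need √n to grow by 2 → need 2² = 4 times as many samples.

Current: n = 92, width = 6.41
New: n = 368, width ≈ 3.18

Width reduced by factor of 6.41/3.18 = 2.02.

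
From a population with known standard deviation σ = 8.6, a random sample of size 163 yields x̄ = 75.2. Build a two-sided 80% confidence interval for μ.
(74.34, 76.06)

z-interval (σ known):
z* = 1.282 for 80% confidence

Margin of error = z* · σ/√n = 1.282 · 8.6/√163 = 0.86

CI: (75.2 - 0.86, 75.2 + 0.86) = (74.34, 76.06)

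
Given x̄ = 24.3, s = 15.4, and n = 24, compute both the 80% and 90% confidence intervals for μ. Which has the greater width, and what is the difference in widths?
90% CI is wider by 2.49

df = 23
80% CI: t* = 1.319, (20.15, 28.45), width = 2 · t* · s/√n = 8.29
90% CI: t* = 1.714, (18.91, 29.69), width = 2 · t* · s/√n = 10.78

The 90% CI is wider by 10.78 - 8.29 = 2.49.
Higher confidence requires a wider interval.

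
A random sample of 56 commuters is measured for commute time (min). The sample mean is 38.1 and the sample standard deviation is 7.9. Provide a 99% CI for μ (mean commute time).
(35.28, 40.92)

t-interval (σ unknown):
df = n - 1 = 55
t* = 2.668 for 99% confidence

Margin of error = t* · s/√n = 2.668 · 7.9/√56 = 2.82

CI: (35.28, 40.92)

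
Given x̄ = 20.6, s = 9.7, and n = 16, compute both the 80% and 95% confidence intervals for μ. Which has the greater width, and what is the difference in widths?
95% CI is wider by 3.84

df = 15
80% CI: t* = 1.341, (17.35, 23.85), width = 2 · t* · s/√n = 6.50
95% CI: t* = 2.131, (15.43, 25.77), width = 2 · t* · s/√n = 10.34

The 95% CI is wider by 10.34 - 6.50 = 3.84.
Higher confidence requires a wider interval.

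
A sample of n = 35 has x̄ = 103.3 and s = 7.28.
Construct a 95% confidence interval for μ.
(100.80, 105.80)

t-interval (σ unknown):
df = n - 1 = 34
t* = 2.032 for 95% confidence

Margin of error = t* · s/√n = 2.032 · 7.28/√35 = 2.50

CI: (100.80, 105.80)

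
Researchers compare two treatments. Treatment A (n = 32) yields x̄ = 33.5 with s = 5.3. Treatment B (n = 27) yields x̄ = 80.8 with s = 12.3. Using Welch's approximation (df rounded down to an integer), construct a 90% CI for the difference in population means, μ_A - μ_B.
(-51.60, -43.00)

Difference: x̄₁ - x̄₂ = -47.30
SE = √(s₁²/n₁ + s₂²/n₂) = √(5.3²/32 + 12.3²/27) = 2.5458
df = 34.08 → 34 (Welch–Satterthwaite, rounded down)
t* = 1.691

CI: -47.30 ± 1.691 · 2.5458 = -47.30 ± 4.30 = (-51.60, -43.00)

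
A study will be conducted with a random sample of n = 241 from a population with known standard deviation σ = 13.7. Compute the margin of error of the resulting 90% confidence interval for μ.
Margin of error = 1.45

Margin of error = z* · σ/√n
= 1.645 · 13.7/√241
= 1.645 · 13.7/15.5242
= 1.45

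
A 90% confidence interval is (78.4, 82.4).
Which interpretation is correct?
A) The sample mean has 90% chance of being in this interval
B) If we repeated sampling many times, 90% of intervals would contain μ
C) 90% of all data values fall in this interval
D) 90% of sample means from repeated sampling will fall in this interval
B

A) Wrong — x̄ is observed and sits in the interval by construction.
B) Correct — this is the frequentist long-run coverage interpretation.
C) Wrong — a CI is about the parameter μ, not individual data values.
D) Wrong — coverage applies to intervals containing μ, not to future x̄ values.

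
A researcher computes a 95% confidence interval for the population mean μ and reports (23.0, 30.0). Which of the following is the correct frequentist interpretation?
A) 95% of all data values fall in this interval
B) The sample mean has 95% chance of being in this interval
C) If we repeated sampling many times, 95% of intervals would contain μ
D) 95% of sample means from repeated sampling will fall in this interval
C

A) Wrong — a CI is about the parameter μ, not individual data values.
B) Wrong — x̄ is observed and sits in the interval by construction.
C) Correct — this is the frequentist long-run coverage interpretation.
D) Wrong — coverage applies to intervals containing μ, not to future x̄ values.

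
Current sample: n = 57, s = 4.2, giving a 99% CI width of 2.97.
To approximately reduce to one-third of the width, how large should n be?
n ≈ 513

CI width ∝ 1/√n
To reduce width by factor 3, need √n to grow by 3 → need 3² = 9 times as many samples.

Current: n = 57, width = 2.97
New: n = 513, width ≈ 0.96

Width reduced by factor of 2.97/0.96 = 3.09.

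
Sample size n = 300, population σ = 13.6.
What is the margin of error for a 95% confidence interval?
Margin of error = 1.54

Margin of error = z* · σ/√n
= 1.960 · 13.6/√300
= 1.960 · 13.6/17.3205
= 1.54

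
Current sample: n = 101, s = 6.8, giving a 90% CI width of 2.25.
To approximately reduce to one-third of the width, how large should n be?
n ≈ 909

CI width ∝ 1/√n
To reduce width by factor 3, need √n to grow by 3 → need 3² = 9 times as many samples.

Current: n = 101, width = 2.25
New: n = 909, width ≈ 0.74

Width reduced by factor of 2.25/0.74 = 3.04.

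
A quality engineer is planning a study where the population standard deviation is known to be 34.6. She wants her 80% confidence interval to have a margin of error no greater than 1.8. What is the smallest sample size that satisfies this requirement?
n ≥ 608

For margin E ≤ 1.8:
n ≥ (z* · σ / E)²
n ≥ (1.282 · 34.6 / 1.8)²
n ≥ 607.27

Minimum n = 608 (rounding up)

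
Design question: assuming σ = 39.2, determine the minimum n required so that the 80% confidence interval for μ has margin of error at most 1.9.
n ≥ 700

For margin E ≤ 1.9:
n ≥ (z* · σ / E)²
n ≥ (1.282 · 39.2 / 1.9)²
n ≥ 699.59

Minimum n = 700 (rounding up)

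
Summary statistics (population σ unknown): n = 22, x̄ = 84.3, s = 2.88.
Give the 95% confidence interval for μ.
(83.02, 85.58)

t-interval (σ unknown):
df = n - 1 = 21
t* = 2.080 for 95% confidence

Margin of error = t* · s/√n = 2.080 · 2.88/√22 = 1.28

CI: (83.02, 85.58)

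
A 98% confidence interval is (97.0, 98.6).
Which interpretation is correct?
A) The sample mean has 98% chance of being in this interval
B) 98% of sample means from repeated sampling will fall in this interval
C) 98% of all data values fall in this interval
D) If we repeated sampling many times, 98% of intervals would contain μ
D

A) Wrong — x̄ is observed and sits in the interval by construction.
B) Wrong — coverage applies to intervals containing μ, not to future x̄ values.
C) Wrong — a CI is about the parameter μ, not individual data values.
D) Correct — this is the frequentist long-run coverage interpretation.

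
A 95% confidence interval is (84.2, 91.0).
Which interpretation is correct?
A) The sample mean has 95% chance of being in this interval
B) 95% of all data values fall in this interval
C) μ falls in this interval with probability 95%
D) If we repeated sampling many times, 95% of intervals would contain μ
D

A) Wrong — x̄ is observed and sits in the interval by construction.
B) Wrong — a CI is about the parameter μ, not individual data values.
C) Wrong — μ is fixed; the randomness lives in the interval, not in μ.
D) Correct — this is the frequentist long-run coverage interpretation.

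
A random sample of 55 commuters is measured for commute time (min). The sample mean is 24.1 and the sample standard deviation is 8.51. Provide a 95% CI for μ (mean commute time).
(21.80, 26.40)

t-interval (σ unknown):
df = n - 1 = 54
t* = 2.005 for 95% confidence

Margin of error = t* · s/√n = 2.005 · 8.51/√55 = 2.30

CI: (21.80, 26.40)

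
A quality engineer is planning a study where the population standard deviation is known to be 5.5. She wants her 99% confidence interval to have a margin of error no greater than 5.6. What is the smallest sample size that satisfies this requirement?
n ≥ 7

For margin E ≤ 5.6:
n ≥ (z* · σ / E)²
n ≥ (2.576 · 5.5 / 5.6)²
n ≥ 6.40

Minimum n = 7 (rounding up)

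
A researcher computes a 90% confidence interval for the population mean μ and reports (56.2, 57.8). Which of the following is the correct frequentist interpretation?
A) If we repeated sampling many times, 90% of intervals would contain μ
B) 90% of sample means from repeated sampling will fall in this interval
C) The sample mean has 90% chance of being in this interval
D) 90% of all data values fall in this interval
A

A) Correct — this is the frequentist long-run coverage interpretation.
B) Wrong — coverage applies to intervals containing μ, not to future x̄ values.
C) Wrong — x̄ is observed and sits in the interval by construction.
D) Wrong — a CI is about the parameter μ, not individual data values.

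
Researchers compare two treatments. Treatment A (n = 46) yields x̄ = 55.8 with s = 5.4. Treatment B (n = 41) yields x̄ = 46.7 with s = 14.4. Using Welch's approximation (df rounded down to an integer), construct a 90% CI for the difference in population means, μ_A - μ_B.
(5.10, 13.10)

Difference: x̄₁ - x̄₂ = 9.10
SE = √(s₁²/n₁ + s₂²/n₂) = √(5.4²/46 + 14.4²/41) = 2.3857
df = 49.96 → 49 (Welch–Satterthwaite, rounded down)
t* = 1.677

CI: 9.10 ± 1.677 · 2.3857 = 9.10 ± 4.00 = (5.10, 13.10)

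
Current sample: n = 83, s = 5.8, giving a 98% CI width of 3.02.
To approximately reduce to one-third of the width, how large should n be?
n ≈ 747

CI width ∝ 1/√n
To reduce width by factor 3, need √n to grow by 3 → need 3² = 9 times as many samples.

Current: n = 83, width = 3.02
New: n = 747, width ≈ 0.99

Width reduced by factor of 3.02/0.99 = 3.05.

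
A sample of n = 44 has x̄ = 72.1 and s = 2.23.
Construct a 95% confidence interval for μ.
(71.42, 72.78)

t-interval (σ unknown):
df = n - 1 = 43
t* = 2.017 for 95% confidence

Margin of error = t* · s/√n = 2.017 · 2.23/√44 = 0.68

CI: (71.42, 72.78)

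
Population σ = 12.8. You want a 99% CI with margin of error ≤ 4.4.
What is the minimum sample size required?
n ≥ 57

For margin E ≤ 4.4:
n ≥ (z* · σ / E)²
n ≥ (2.576 · 12.8 / 4.4)²
n ≥ 56.16

Minimum n = 57 (rounding up)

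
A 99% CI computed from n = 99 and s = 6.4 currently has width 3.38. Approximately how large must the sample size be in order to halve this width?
n ≈ 396

CI width ∝ 1/√n
To reduce width by factor 2, need √n to grow by 2 → need 2² = 4 times as many samples.

Current: n = 99, width = 3.38
New: n = 396, width ≈ 1.66

Width reduced by factor of 3.38/1.66 = 2.04.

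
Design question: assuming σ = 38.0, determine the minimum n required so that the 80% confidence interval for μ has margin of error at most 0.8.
n ≥ 3709

For margin E ≤ 0.8:
n ≥ (z* · σ / E)²
n ≥ (1.282 · 38.0 / 0.8)²
n ≥ 3708.20

Minimum n = 3709 (rounding up)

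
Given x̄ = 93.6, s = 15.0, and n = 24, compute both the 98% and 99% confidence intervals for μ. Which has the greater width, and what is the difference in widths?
99% CI is wider by 1.88

df = 23
98% CI: t* = 2.500, (85.95, 101.25), width = 2 · t* · s/√n = 15.31
99% CI: t* = 2.807, (85.01, 102.19), width = 2 · t* · s/√n = 17.19

The 99% CI is wider by 17.19 - 15.31 = 1.88.
Higher confidence requires a wider interval.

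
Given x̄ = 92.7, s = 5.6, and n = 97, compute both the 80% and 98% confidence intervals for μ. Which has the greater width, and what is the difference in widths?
98% CI is wider by 1.22

df = 96
80% CI: t* = 1.290, (91.97, 93.43), width = 2 · t* · s/√n = 1.47
98% CI: t* = 2.366, (91.35, 94.05), width = 2 · t* · s/√n = 2.69

The 98% CI is wider by 2.69 - 1.47 = 1.22.
Higher confidence requires a wider interval.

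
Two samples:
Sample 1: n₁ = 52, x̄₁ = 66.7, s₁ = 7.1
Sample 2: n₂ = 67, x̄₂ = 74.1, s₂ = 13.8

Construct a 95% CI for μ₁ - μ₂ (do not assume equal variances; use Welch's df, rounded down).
(-11.27, -3.53)

Difference: x̄₁ - x̄₂ = -7.40
SE = √(s₁²/n₁ + s₂²/n₂) = √(7.1²/52 + 13.8²/67) = 1.9524
df = 103.17 → 103 (Welch–Satterthwaite, rounded down)
t* = 1.983

CI: -7.40 ± 1.983 · 1.9524 = -7.40 ± 3.87 = (-11.27, -3.53)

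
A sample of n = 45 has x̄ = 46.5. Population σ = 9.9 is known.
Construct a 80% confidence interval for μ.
(44.61, 48.39)

z-interval (σ known):
z* = 1.282 for 80% confidence

Margin of error = z* · σ/√n = 1.282 · 9.9/√45 = 1.89

CI: (46.5 - 1.89, 46.5 + 1.89) = (44.61, 48.39)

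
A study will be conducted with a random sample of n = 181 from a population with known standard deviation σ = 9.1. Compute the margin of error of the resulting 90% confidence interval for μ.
Margin of error = 1.11

Margin of error = z* · σ/√n
= 1.645 · 9.1/√181
= 1.645 · 9.1/13.4536
= 1.11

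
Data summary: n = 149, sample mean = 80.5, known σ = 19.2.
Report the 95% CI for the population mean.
(77.42, 83.58)

z-interval (σ known):
z* = 1.960 for 95% confidence

Margin of error = z* · σ/√n = 1.960 · 19.2/√149 = 3.08

CI: (80.5 - 3.08, 80.5 + 3.08) = (77.42, 83.58)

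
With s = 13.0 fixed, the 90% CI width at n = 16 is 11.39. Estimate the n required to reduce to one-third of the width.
n ≈ 144

CI width ∝ 1/√n
To reduce width by factor 3, need √n to grow by 3 → need 3² = 9 times as many samples.

Current: n = 16, width = 11.39
New: n = 144, width ≈ 3.59

Width reduced by factor of 11.39/3.59 = 3.17.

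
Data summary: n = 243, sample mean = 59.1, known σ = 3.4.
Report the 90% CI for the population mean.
(58.74, 59.46)

z-interval (σ known):
z* = 1.645 for 90% confidence

Margin of error = z* · σ/√n = 1.645 · 3.4/√243 = 0.36

CI: (59.1 - 0.36, 59.1 + 0.36) = (58.74, 59.46)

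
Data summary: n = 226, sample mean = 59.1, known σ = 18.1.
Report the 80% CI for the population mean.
(57.56, 60.64)

z-interval (σ known):
z* = 1.282 for 80% confidence

Margin of error = z* · σ/√n = 1.282 · 18.1/√226 = 1.54

CI: (59.1 - 1.54, 59.1 + 1.54) = (57.56, 60.64)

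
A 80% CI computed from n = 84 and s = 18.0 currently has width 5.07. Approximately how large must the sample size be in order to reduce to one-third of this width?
n ≈ 756

CI width ∝ 1/√n
To reduce width by factor 3, need √n to grow by 3 → need 3² = 9 times as many samples.

Current: n = 84, width = 5.07
New: n = 756, width ≈ 1.68

Width reduced by factor of 5.07/1.68 = 3.02.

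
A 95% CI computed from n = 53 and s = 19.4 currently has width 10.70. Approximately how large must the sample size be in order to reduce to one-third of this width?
n ≈ 477

CI width ∝ 1/√n
To reduce width by factor 3, need √n to grow by 3 → need 3² = 9 times as many samples.

Current: n = 53, width = 10.70
New: n = 477, width ≈ 3.49

Width reduced by factor of 10.70/3.49 = 3.07.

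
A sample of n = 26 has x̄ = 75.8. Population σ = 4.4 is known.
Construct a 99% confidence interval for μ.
(73.58, 78.02)

z-interval (σ known):
z* = 2.576 for 99% confidence

Margin of error = z* · σ/√n = 2.576 · 4.4/√26 = 2.22

CI: (75.8 - 2.22, 75.8 + 2.22) = (73.58, 78.02)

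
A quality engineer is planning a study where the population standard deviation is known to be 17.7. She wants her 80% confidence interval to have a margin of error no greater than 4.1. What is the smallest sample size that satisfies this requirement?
n ≥ 31

For margin E ≤ 4.1:
n ≥ (z* · σ / E)²
n ≥ (1.282 · 17.7 / 4.1)²
n ≥ 30.63

Minimum n = 31 (rounding up)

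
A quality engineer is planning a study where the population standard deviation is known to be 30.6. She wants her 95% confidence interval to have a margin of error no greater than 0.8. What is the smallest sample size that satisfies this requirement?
n ≥ 5621

For margin E ≤ 0.8:
n ≥ (z* · σ / E)²
n ≥ (1.960 · 30.6 / 0.8)²
n ≥ 5620.50

Minimum n = 5621 (rounding up)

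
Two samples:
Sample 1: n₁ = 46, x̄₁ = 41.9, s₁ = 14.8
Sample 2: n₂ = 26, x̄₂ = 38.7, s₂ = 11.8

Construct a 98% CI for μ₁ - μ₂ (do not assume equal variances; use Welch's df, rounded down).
(-4.40, 10.80)

Difference: x̄₁ - x̄₂ = 3.20
SE = √(s₁²/n₁ + s₂²/n₂) = √(14.8²/46 + 11.8²/26) = 3.1807
df = 61.99 → 61 (Welch–Satterthwaite, rounded down)
t* = 2.389

CI: 3.20 ± 2.389 · 3.1807 = 3.20 ± 7.60 = (-4.40, 10.80)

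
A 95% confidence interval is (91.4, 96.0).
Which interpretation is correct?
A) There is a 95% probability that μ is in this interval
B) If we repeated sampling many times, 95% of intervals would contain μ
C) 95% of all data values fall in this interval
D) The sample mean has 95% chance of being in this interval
B

A) Wrong — μ is fixed; the randomness lives in the interval, not in μ.
B) Correct — this is the frequentist long-run coverage interpretation.
C) Wrong — a CI is about the parameter μ, not individual data values.
D) Wrong — x̄ is observed and sits in the interval by construction.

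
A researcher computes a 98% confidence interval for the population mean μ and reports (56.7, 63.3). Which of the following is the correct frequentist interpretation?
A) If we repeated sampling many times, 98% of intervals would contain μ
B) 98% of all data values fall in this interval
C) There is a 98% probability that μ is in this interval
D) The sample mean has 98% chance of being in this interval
A

A) Correct — this is the frequentist long-run coverage interpretation.
B) Wrong — a CI is about the parameter μ, not individual data values.
C) Wrong — μ is fixed; the randomness lives in the interval, not in μ.
D) Wrong — x̄ is observed and sits in the interval by construction.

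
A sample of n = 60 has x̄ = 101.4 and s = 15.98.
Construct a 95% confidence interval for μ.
(97.27, 105.53)

t-interval (σ unknown):
df = n - 1 = 59
t* = 2.001 for 95% confidence

Margin of error = t* · s/√n = 2.001 · 15.98/√60 = 4.13

CI: (97.27, 105.53)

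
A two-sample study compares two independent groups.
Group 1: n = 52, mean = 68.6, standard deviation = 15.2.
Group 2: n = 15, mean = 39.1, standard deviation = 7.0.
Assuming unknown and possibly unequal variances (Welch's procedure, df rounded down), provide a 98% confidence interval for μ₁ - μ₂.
(22.83, 36.17)

Difference: x̄₁ - x̄₂ = 29.50
SE = √(s₁²/n₁ + s₂²/n₂) = √(15.2²/52 + 7.0²/15) = 2.7766
df = 51.72 → 51 (Welch–Satterthwaite, rounded down)
t* = 2.402

CI: 29.50 ± 2.402 · 2.7766 = 29.50 ± 6.67 = (22.83, 36.17)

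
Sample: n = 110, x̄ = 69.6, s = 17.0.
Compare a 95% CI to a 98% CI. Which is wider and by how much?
98% CI is wider by 1.22

df = 109
95% CI: t* = 1.982, (66.39, 72.81), width = 2 · t* · s/√n = 6.43
98% CI: t* = 2.361, (65.77, 73.43), width = 2 · t* · s/√n = 7.65

The 98% CI is wider by 7.65 - 6.43 = 1.22.
Higher confidence requires a wider interval.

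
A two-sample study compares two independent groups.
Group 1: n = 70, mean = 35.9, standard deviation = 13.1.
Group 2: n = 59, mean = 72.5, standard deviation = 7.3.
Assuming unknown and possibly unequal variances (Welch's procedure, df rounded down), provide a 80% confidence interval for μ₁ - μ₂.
(-38.96, -34.24)

Difference: x̄₁ - x̄₂ = -36.60
SE = √(s₁²/n₁ + s₂²/n₂) = √(13.1²/70 + 7.3²/59) = 1.8316
df = 111.24 → 111 (Welch–Satterthwaite, rounded down)
t* = 1.289

CI: -36.60 ± 1.289 · 1.8316 = -36.60 ± 2.36 = (-38.96, -34.24)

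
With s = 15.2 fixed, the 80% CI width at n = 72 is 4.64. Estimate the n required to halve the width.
n ≈ 288

CI width ∝ 1/√n
To reduce width by factor 2, need √n to grow by 2 → need 2² = 4 times as many samples.

Current: n = 72, width = 4.64
New: n = 288, width ≈ 2.30

Width reduced by factor of 4.64/2.30 = 2.02.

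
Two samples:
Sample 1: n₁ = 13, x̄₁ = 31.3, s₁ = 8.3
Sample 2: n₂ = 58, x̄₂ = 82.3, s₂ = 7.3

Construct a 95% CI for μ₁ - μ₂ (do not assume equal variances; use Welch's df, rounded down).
(-56.29, -45.71)

Difference: x̄₁ - x̄₂ = -51.00
SE = √(s₁²/n₁ + s₂²/n₂) = √(8.3²/13 + 7.3²/58) = 2.4936
df = 16.42 → 16 (Welch–Satterthwaite, rounded down)
t* = 2.120

CI: -51.00 ± 2.120 · 2.4936 = -51.00 ± 5.29 = (-56.29, -45.71)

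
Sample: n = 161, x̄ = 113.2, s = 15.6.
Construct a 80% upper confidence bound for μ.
μ ≤ 114.24

Upper bound (one-sided):
t* = 0.844 (one-sided for 80%)
Upper bound = x̄ + t* · s/√n = 113.2 + 0.844 · 15.6/√161 = 114.24

We are 80% confident that μ ≤ 114.24.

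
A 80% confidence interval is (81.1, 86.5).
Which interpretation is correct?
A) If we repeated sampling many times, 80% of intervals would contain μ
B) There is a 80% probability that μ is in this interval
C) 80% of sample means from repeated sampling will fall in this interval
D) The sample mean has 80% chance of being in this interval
A

A) Correct — this is the frequentist long-run coverage interpretation.
B) Wrong — μ is fixed; the randomness lives in the interval, not in μ.
C) Wrong — coverage applies to intervals containing μ, not to future x̄ values.
D) Wrong — x̄ is observed and sits in the interval by construction.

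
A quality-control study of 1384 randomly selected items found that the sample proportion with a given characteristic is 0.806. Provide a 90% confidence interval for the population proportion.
(0.789, 0.823)

Proportion CI:
SE = √(p̂(1-p̂)/n) = √(0.806 · 0.194 / 1384) = 0.01063

z* = 1.645
Margin = z* · SE = 1.645 · 0.01063 = 0.0175

CI: 0.806 ± 0.0175 = (0.789, 0.823)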